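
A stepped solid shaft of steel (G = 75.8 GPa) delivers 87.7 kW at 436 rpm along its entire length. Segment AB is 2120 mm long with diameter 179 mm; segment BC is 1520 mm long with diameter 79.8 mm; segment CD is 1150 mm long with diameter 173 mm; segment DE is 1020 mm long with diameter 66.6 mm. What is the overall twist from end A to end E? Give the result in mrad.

ω = 2π·436/60 = 45.66 rad/s, so T = P/ω = 87.7×10³ / 45.66 = 1921 N·m.
J_AB = π(0.179)⁴/32 = 1.01×10^-4 m⁴; J_BC = π(0.0798)⁴/32 = 3.98×10^-6 m⁴; J_CD = π(0.173)⁴/32 = 8.79×10^-5 m⁴; J_DE = π(0.0666)⁴/32 = 1.93×10^-6 m⁴.
θ = (T/G)·Σ L_i/J_i = (1921/75.8×10⁹)·(2.12/1.01×10^-4 + 1.52/3.98×10^-6 + 1.15/8.79×10^-5 + 1.02/1.93×10^-6) = 0.02392 rad.

23.9 mrad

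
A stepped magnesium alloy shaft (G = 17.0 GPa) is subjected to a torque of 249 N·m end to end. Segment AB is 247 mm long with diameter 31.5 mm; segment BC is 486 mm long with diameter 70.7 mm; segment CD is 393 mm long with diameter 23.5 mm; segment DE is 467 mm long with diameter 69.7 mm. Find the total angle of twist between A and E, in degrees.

J_AB = π(0.0315)⁴/32 = 9.67×10^-8 m⁴; J_BC = π(0.0707)⁴/32 = 2.45×10^-6 m⁴; J_CD = π(0.0235)⁴/32 = 2.99×10^-8 m⁴; J_DE = π(0.0697)⁴/32 = 2.32×10^-6 m⁴.
θ = (T/G)·Σ L_i/J_i = (249.0/17.0×10⁹)·(0.247/9.67×10^-8 + 0.486/2.45×10^-6 + 0.393/2.99×10^-8 + 0.467/2.32×10^-6) = 0.2355 rad.

13.5°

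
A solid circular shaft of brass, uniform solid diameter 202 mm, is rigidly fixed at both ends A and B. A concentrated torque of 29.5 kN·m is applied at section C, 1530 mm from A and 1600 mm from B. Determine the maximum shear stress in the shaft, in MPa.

9.32 MPa

With uniform GJ and both ends fixed, compatibility θ_AC = θ_CB gives T_A·a = T_B·b, together with T_A + T_B = T₀.
T_A = T₀·b/(a+b) = 29500·1600/3130 = 15080 N·m; T_B = 14420 N·m.
τ in each portion: τ_AC = 9.32×10^6 Pa, τ_CB = 8.91×10^6 Pa; maximum is in AC.
τ_max = T_AC·r/J = 15080·0.101/1.63×10^-4 = 9.318×10^6 Pa.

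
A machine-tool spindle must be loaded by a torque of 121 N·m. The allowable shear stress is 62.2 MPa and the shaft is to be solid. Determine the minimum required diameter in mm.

21.5 mm

For a solid shaft τ_max = 16T/(πd³), so d = (16T/(π τ_allow))^(1/3) = (16·121.0/(π·6.22×10^7))^(1/3) = 0.02148 m.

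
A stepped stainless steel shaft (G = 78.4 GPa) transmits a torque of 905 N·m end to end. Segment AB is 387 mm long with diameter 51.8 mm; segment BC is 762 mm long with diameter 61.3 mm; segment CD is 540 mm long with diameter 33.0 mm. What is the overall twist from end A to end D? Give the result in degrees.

J_AB = π(0.0518)⁴/32 = 7.07×10^-7 m⁴; J_BC = π(0.0613)⁴/32 = 1.39×10^-6 m⁴; J_CD = π(0.0330)⁴/32 = 1.16×10^-7 m⁴.
θ = (T/G)·Σ L_i/J_i = (905.0/78.4×10⁹)·(0.387/7.07×10^-7 + 0.762/1.39×10^-6 + 0.540/1.16×10^-7) = 0.06620 rad.

3.79°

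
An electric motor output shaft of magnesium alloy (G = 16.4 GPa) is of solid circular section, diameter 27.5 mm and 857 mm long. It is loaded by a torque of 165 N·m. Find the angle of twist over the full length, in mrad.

154 mrad

J = πd⁴/32 = π(0.0275)⁴/32 = 5.615×10^-8 m⁴.
θ = T·L/(G·J) = 165.0 × 0.857 / (16.4×10⁹ × 5.615×10^-8) = 0.1536 rad.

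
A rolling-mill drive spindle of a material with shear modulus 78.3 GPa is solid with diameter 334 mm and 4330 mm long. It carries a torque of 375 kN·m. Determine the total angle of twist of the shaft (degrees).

0.973°

J = πd⁴/32 = π(0.334)⁴/32 = 1.222×10^-3 m⁴.
θ = T·L/(G·J) = 375000 × 4.33 / (78.3×10⁹ × 1.222×10^-3) = 0.01697 rad.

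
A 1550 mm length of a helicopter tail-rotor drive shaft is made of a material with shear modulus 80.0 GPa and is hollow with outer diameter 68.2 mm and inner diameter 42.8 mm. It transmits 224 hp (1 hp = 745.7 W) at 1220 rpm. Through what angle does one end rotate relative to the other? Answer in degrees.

0.809°

ω = 2π·1220/60 = 127.8 rad/s, so T = P/ω = 224×745.7 / 127.8 = 1307 N·m.
J = π(d_o⁴ − d_i⁴)/32 = π(0.0682⁴ − 0.0428⁴)/32 = 1.794×10^-6 m⁴.
θ = T·L/(G·J) = 1307 × 1.55 / (80.0×10⁹ × 1.794×10^-6) = 0.01412 rad.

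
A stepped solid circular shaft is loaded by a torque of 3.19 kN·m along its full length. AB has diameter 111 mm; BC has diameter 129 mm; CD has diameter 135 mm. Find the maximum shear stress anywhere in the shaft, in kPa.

Under the same torque, τ_max = 16T/(πd³) is largest where d is smallest — segment AB (d = 111 mm).
τ_max = 16·3190/(π·(0.111)³) = 1.188×10^7 Pa.

11900 kPa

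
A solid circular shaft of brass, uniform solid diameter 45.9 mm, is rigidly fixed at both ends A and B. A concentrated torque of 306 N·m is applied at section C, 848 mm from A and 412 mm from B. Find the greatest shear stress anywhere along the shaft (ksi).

1.57 ksi

With uniform GJ and both ends fixed, compatibility θ_AC = θ_CB gives T_A·a = T_B·b, together with T_A + T_B = T₀.
T_A = T₀·b/(a+b) = 306.0·412/1260 = 100.1 N·m; T_B = 205.9 N·m.
τ in each portion: τ_AC = 5.27×10^6 Pa, τ_CB = 1.08×10^7 Pa; maximum is in CB.
τ_max = T_CB·r/J = 205.9·0.0229/4.36×10^-7 = 1.085×10^7 Pa.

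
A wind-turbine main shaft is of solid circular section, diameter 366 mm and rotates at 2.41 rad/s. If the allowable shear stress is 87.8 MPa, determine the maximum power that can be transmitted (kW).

2040 kW

J = πd⁴/32 = π(0.366)⁴/32 = 1.762×10^-3 m⁴.
T_max = τ_allow·J/r = 8.78×10^7 × 1.762×10^-3 / 0.183 = 845200 N·m.
ω = 2.41 rad/s, so P_max = T_max·ω = 2.037×10^6 W.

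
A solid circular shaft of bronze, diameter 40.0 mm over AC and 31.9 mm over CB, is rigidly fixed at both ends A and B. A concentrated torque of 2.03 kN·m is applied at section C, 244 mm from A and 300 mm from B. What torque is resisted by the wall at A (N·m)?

Compatibility: T_A·a/J_AC = T_B·b/J_CB with T_A + T_B = T₀.
J_AC = 2.51×10^-7 m⁴, J_CB = 1.02×10^-7 m⁴, so T_A = T₀·(J_AC/a)/((J_AC/a)+(J_CB/b)) = 1527 N·m, T_B = 502.5 N·m.

1530 N·m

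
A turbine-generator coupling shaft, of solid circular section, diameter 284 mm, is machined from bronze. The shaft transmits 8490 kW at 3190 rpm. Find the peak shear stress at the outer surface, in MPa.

5.65 MPa

ω = 2π·3190/60 = 334.1 rad/s, so T = P/ω = 8490×10³ / 334.1 = 25410 N·m.
J = πd⁴/32 = π(0.284)⁴/32 = 6.387×10^-4 m⁴.
τ_max = T·r/J = 25410 × 0.142 / 6.387×10^-4 = 5.651×10^6 Pa.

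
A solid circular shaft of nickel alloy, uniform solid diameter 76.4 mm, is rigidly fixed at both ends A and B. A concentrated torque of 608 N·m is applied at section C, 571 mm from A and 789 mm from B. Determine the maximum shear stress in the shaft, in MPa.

With uniform GJ and both ends fixed, compatibility θ_AC = θ_CB gives T_A·a = T_B·b, together with T_A + T_B = T₀.
T_A = T₀·b/(a+b) = 608.0·789/1360 = 352.7 N·m; T_B = 255.3 N·m.
τ in each portion: τ_AC = 4.03×10^6 Pa, τ_CB = 2.92×10^6 Pa; maximum is in AC.
τ_max = T_AC·r/J = 352.7·0.0382/3.34×10^-6 = 4.028×10^6 Pa.

4.03 MPa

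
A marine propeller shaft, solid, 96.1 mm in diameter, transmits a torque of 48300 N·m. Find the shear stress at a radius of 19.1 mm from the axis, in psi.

16000 psi

J = πd⁴/32 = π(0.0961)⁴/32 = 8.373×10^-6 m⁴.
Shear stress varies linearly with radius: τ = T·r/J = 48300 × 0.0191 / 8.373×10^-6 = 1.102×10^8 Pa.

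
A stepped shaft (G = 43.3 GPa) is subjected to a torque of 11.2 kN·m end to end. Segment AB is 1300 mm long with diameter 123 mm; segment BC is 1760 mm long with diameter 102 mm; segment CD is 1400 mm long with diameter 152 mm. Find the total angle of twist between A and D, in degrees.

3.71°

J_AB = π(0.123)⁴/32 = 2.25×10^-5 m⁴; J_BC = π(0.102)⁴/32 = 1.06×10^-5 m⁴; J_CD = π(0.152)⁴/32 = 5.24×10^-5 m⁴.
θ = (T/G)·Σ L_i/J_i = (11200/43.3×10⁹)·(1.30/2.25×10^-5 + 1.76/1.06×10^-5 + 1.40/5.24×10^-5) = 0.06471 rad.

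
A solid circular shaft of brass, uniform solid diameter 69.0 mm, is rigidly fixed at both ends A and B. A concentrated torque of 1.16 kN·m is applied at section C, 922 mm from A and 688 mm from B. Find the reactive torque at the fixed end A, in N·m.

496 N·m

With uniform GJ and both ends fixed, compatibility θ_AC = θ_CB gives T_A·a = T_B·b, together with T_A + T_B = T₀.
T_A = T₀·b/(a+b) = 1160·688/1610 = 495.7 N·m; T_B = 664.3 N·m.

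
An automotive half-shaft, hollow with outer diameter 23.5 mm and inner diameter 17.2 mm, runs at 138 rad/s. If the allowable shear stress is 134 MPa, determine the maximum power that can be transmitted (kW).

J = π(d_o⁴ − d_i⁴)/32 = π(0.0235⁴ − 0.0172⁴)/32 = 2.135×10^-8 m⁴.
T_max = τ_allow·J/r = 1.34×10^8 × 2.135×10^-8 / 0.0118 = 243.5 N·m.
ω = 138 rad/s, so P_max = T_max·ω = 3.360×10^4 W.

33.6 kW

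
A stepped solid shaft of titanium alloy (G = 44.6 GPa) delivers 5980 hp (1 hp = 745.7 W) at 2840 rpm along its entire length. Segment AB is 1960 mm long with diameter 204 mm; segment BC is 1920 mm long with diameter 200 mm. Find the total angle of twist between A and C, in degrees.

ω = 2π·2840/60 = 297.4 rad/s, so T = P/ω = 5980×745.7 / 297.4 = 14990 N·m.
J_AB = π(0.204)⁴/32 = 1.70×10^-4 m⁴; J_BC = π(0.200)⁴/32 = 1.57×10^-4 m⁴.
θ = (T/G)·Σ L_i/J_i = (14990/44.6×10⁹)·(1.96/1.70×10^-4 + 1.92/1.57×10^-4) = 7.985×10^-3 rad.

0.457°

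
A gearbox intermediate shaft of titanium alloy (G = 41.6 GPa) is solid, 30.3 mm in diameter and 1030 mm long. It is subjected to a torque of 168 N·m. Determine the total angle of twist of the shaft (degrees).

J = πd⁴/32 = π(0.0303)⁴/32 = 8.275×10^-8 m⁴.
θ = T·L/(G·J) = 168.0 × 1.03 / (41.6×10⁹ × 8.275×10^-8) = 0.05027 rad.

2.88°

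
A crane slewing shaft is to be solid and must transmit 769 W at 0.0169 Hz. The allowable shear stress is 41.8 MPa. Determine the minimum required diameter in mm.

ω = 2π·0.0169 = 0.1062 rad/s, so T = P/ω = 769 / 0.1062 = 7242 N·m.
For a solid shaft τ_max = 16T/(πd³), so d = (16T/(π τ_allow))^(1/3) = (16·7242/(π·4.18×10^7))^(1/3) = 0.09591 m.

95.9 mm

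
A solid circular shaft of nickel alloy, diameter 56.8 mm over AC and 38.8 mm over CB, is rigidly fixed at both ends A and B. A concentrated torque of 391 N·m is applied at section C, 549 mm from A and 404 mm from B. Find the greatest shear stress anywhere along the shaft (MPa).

Compatibility: T_A·a/J_AC = T_B·b/J_CB with T_A + T_B = T₀.
J_AC = 1.02×10^-6 m⁴, J_CB = 2.22×10^-7 m⁴, so T_A = T₀·(J_AC/a)/((J_AC/a)+(J_CB/b)) = 301.7 N·m, T_B = 89.28 N·m.
τ in each portion: τ_AC = 8.39×10^6 Pa, τ_CB = 7.78×10^6 Pa; maximum is in AC.
τ_max = T_AC·r/J = 301.7·0.0284/1.02×10^-6 = 8.386×10^6 Pa.

8.39 MPa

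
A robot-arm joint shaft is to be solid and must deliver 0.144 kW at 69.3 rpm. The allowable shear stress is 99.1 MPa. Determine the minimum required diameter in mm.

10.1 mm

ω = 2π·69.3/60 = 7.257 rad/s, so T = P/ω = 0.144×10³ / 7.257 = 19.84 N·m.
For a solid shaft τ_max = 16T/(πd³), so d = (16T/(π τ_allow))^(1/3) = (16·19.84/(π·9.91×10^7))^(1/3) = 0.01007 m.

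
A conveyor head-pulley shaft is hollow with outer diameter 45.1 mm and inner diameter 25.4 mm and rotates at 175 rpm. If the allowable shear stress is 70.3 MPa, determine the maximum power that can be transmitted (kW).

J = π(d_o⁴ − d_i⁴)/32 = π(0.0451⁴ − 0.0254⁴)/32 = 3.653×10^-7 m⁴.
T_max = τ_allow·J/r = 7.03×10^7 × 3.653×10^-7 / 0.0226 = 1139 N·m.
ω = 2π·175/60 = 18.33 rad/s, so P_max = T_max·ω = 2.087×10^4 W.

20.9 kW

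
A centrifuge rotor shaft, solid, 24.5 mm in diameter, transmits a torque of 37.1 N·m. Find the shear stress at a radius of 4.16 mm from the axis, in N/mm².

J = πd⁴/32 = π(0.0245)⁴/32 = 3.537×10^-8 m⁴.
Shear stress varies linearly with radius: τ = T·r/J = 37.10 × 0.00416 / 3.537×10^-8 = 4.363×10^6 Pa.

4.36 N/mm²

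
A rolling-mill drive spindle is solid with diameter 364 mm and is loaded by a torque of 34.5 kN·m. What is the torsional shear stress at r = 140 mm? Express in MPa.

J = πd⁴/32 = π(0.364)⁴/32 = 1.723×10^-3 m⁴.
Shear stress varies linearly with radius: τ = T·r/J = 34500 × 0.140 / 1.723×10^-3 = 2.802×10^6 Pa.

2.80 MPa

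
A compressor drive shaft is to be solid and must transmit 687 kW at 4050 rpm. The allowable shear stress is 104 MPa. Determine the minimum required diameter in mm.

43.0 mm

ω = 2π·4050/60 = 424.1 rad/s, so T = P/ω = 687×10³ / 424.1 = 1620 N·m.
For a solid shaft τ_max = 16T/(πd³), so d = (16T/(π τ_allow))^(1/3) = (16·1620/(π·1.04×10^8))^(1/3) = 0.04297 m.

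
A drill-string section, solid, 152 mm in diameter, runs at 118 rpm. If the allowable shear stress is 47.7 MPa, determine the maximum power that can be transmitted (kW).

406 kW

J = πd⁴/32 = π(0.152)⁴/32 = 5.241×10^-5 m⁴.
T_max = τ_allow·J/r = 4.77×10^7 × 5.241×10^-5 / 0.0760 = 32890 N·m.
ω = 2π·118/60 = 12.36 rad/s, so P_max = T_max·ω = 4.064×10^5 W.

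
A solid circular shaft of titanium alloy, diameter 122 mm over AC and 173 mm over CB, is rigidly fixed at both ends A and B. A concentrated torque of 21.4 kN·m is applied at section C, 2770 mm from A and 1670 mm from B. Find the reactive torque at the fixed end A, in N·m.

2780 N·m

Compatibility: T_A·a/J_AC = T_B·b/J_CB with T_A + T_B = T₀.
J_AC = 2.17×10^-5 m⁴, J_CB = 8.79×10^-5 m⁴, so T_A = T₀·(J_AC/a)/((J_AC/a)+(J_CB/b)) = 2777 N·m, T_B = 18620 N·m.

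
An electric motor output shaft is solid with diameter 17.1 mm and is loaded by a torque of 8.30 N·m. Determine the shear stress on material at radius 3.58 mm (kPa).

3540 kPa

J = πd⁴/32 = π(0.0171)⁴/32 = 8.394×10^-9 m⁴.
Shear stress varies linearly with radius: τ = T·r/J = 8.300 × 0.00358 / 8.394×10^-9 = 3.540×10^6 Pa.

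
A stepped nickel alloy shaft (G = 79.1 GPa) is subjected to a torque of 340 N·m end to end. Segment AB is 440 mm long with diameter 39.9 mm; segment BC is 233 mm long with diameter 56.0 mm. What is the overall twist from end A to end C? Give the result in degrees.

J_AB = π(0.0399)⁴/32 = 2.49×10^-7 m⁴; J_BC = π(0.0560)⁴/32 = 9.65×10^-7 m⁴.
θ = (T/G)·Σ L_i/J_i = (340.0/79.1×10⁹)·(0.440/2.49×10^-7 + 0.233/9.65×10^-7) = 8.638×10^-3 rad.

0.495°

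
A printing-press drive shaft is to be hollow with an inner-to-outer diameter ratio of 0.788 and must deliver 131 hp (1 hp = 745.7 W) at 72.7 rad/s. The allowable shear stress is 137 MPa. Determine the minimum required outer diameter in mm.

ω = 72.7 rad/s, so T = P/ω = 131×745.7 / 72.70 = 1344 N·m.
For a hollow shaft with d_i/d_o = 0.788: τ_max = 16T/(π d_o³ (1−k⁴)), so d_o = [16T/(π τ_allow (1−k⁴))]^(1/3) = [16·1344/(π·1.37×10^8·0.6144)]^(1/3) = 0.04332 m.

43.3 mm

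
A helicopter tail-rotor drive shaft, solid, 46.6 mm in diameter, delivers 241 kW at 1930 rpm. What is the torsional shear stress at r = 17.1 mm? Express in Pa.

ω = 2π·1930/60 = 202.1 rad/s, so T = P/ω = 241×10³ / 202.1 = 1192 N·m.
J = πd⁴/32 = π(0.0466)⁴/32 = 4.630×10^-7 m⁴.
Shear stress varies linearly with radius: τ = T·r/J = 1192 × 0.0171 / 4.630×10^-7 = 4.404×10^7 Pa.

4.40e7 Pa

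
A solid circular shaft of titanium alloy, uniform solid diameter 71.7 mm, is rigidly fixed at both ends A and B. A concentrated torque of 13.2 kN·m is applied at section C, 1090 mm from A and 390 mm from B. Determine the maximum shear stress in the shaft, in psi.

With uniform GJ and both ends fixed, compatibility θ_AC = θ_CB gives T_A·a = T_B·b, together with T_A + T_B = T₀.
T_A = T₀·b/(a+b) = 13200·390/1480 = 3478 N·m; T_B = 9722 N·m.
τ in each portion: τ_AC = 4.81×10^7 Pa, τ_CB = 1.34×10^8 Pa; maximum is in CB.
τ_max = T_CB·r/J = 9722·0.0358/2.59×10^-6 = 1.343×10^8 Pa.

19500 psi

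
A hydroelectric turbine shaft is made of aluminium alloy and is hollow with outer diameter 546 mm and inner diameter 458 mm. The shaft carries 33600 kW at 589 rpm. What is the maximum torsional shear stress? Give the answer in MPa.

33.8 MPa

ω = 2π·589/60 = 61.68 rad/s, so T = P/ω = 33600×10³ / 61.68 = 544700 N·m.
J = π(d_o⁴ − d_i⁴)/32 = π(0.546⁴ − 0.458⁴)/32 = 4.405×10^-3 m⁴.
τ_max = T·r/J = 544700 × 0.273 / 4.405×10^-3 = 3.376×10^7 Pa.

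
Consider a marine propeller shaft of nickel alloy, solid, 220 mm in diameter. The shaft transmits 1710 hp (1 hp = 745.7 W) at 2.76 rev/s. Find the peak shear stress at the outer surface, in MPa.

ω = 2π·2.76 = 17.34 rad/s, so T = P/ω = 1710×745.7 / 17.34 = 73530 N·m.
J = πd⁴/32 = π(0.220)⁴/32 = 2.300×10^-4 m⁴.
τ_max = T·r/J = 73530 × 0.110 / 2.300×10^-4 = 3.517×10^7 Pa.

35.2 MPa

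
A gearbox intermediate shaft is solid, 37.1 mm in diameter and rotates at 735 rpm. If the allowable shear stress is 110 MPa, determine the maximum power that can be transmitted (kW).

J = πd⁴/32 = π(0.0371)⁴/32 = 1.860×10^-7 m⁴.
T_max = τ_allow·J/r = 1.10×10^8 × 1.860×10^-7 / 0.0186 = 1103 N·m.
ω = 2π·735/60 = 76.97 rad/s, so P_max = T_max·ω = 8.489×10^4 W.

84.9 kW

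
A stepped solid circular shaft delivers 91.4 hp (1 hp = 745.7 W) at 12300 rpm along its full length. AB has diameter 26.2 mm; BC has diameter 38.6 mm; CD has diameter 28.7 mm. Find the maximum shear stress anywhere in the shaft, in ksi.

ω = 2π·12300/60 = 1288 rad/s, so T = P/ω = 91.4×745.7 / 1288 = 52.91 N·m.
Under the same torque, τ_max = 16T/(πd³) is largest where d is smallest — segment AB (d = 26.2 mm).
τ_max = 16·52.91/(π·(0.0262)³) = 1.498×10^7 Pa.

2.17 ksi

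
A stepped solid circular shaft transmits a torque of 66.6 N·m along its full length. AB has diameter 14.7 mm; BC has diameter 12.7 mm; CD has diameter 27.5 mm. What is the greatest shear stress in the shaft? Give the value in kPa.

166000 kPa

Under the same torque, τ_max = 16T/(πd³) is largest where d is smallest — segment BC (d = 12.7 mm).
τ_max = 16·66.60/(π·(0.0127)³) = 1.656×10^8 Pa.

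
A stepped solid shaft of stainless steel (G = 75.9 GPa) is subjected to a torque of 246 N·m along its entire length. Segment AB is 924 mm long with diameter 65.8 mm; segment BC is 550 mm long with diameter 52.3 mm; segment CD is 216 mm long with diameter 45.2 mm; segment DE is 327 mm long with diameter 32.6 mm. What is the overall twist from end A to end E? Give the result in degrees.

0.878°

J_AB = π(0.0658)⁴/32 = 1.84×10^-6 m⁴; J_BC = π(0.0523)⁴/32 = 7.35×10^-7 m⁴; J_CD = π(0.0452)⁴/32 = 4.10×10^-7 m⁴; J_DE = π(0.0326)⁴/32 = 1.11×10^-7 m⁴.
θ = (T/G)·Σ L_i/J_i = (246.0/75.9×10⁹)·(0.924/1.84×10^-6 + 0.550/7.35×10^-7 + 0.216/4.10×10^-7 + 0.327/1.11×10^-7) = 0.01532 rad.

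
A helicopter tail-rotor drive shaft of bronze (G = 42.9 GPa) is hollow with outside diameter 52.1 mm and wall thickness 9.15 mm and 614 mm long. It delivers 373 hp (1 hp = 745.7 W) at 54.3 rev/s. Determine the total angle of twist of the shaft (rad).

0.0196 rad

ω = 2π·54.3 = 341.2 rad/s, so T = P/ω = 373×745.7 / 341.2 = 815.3 N·m.
J = π(d_o⁴ − d_i⁴)/32 = π(0.0521⁴ − 0.0338⁴)/32 = 5.952×10^-7 m⁴.
θ = T·L/(G·J) = 815.3 × 0.614 / (42.9×10⁹ × 5.952×10^-7) = 0.01960 rad.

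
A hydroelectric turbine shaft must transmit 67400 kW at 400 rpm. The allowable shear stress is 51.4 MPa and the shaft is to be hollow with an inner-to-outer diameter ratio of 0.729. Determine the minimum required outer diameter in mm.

606 mm

ω = 2π·400/60 = 41.89 rad/s, so T = P/ω = 67400×10³ / 41.89 = 1.609e6 N·m.
For a hollow shaft with d_i/d_o = 0.729: τ_max = 16T/(π d_o³ (1−k⁴)), so d_o = [16T/(π τ_allow (1−k⁴))]^(1/3) = [16·1.609e6/(π·5.14×10^7·0.7176)]^(1/3) = 0.6057 m.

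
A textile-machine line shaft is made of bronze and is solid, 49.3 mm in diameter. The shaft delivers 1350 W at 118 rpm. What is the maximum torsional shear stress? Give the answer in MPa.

4.64 MPa

ω = 2π·118/60 = 12.36 rad/s, so T = P/ω = 1350 / 12.36 = 109.3 N·m.
J = πd⁴/32 = π(0.0493)⁴/32 = 5.799×10^-7 m⁴.
τ_max = T·r/J = 109.3 × 0.0246 / 5.799×10^-7 = 4.644×10^6 Pa.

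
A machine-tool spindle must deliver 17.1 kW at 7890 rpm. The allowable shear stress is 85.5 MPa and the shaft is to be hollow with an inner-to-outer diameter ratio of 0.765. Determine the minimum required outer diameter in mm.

ω = 2π·7890/60 = 826.2 rad/s, so T = P/ω = 17.1×10³ / 826.2 = 20.70 N·m.
For a hollow shaft with d_i/d_o = 0.765: τ_max = 16T/(π d_o³ (1−k⁴)), so d_o = [16T/(π τ_allow (1−k⁴))]^(1/3) = [16·20.70/(π·8.55×10^7·0.6575)]^(1/3) = 0.01233 m.

12.3 mm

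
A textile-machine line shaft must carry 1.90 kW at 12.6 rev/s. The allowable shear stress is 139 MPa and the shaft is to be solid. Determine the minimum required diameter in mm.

ω = 2π·12.6 = 79.17 rad/s, so T = P/ω = 1.90×10³ / 79.17 = 24.00 N·m.
For a solid shaft τ_max = 16T/(πd³), so d = (16T/(π τ_allow))^(1/3) = (16·24.00/(π·1.39×10^8))^(1/3) = 0.009580 m.

9.58 mm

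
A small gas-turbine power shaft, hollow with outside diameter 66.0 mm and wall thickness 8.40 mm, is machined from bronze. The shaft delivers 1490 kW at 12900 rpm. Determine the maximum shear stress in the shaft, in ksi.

ω = 2π·12900/60 = 1351 rad/s, so T = P/ω = 1490×10³ / 1351 = 1103 N·m.
J = π(d_o⁴ − d_i⁴)/32 = π(0.0660⁴ − 0.0492⁴)/32 = 1.288×10^-6 m⁴.
τ_max = T·r/J = 1103 × 0.0330 / 1.288×10^-6 = 2.827×10^7 Pa.

4.10 ksi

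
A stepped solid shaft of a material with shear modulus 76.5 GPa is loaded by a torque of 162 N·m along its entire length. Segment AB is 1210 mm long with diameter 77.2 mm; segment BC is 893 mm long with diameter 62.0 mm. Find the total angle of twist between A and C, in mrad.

J_AB = π(0.0772)⁴/32 = 3.49×10^-6 m⁴; J_BC = π(0.0620)⁴/32 = 1.45×10^-6 m⁴.
θ = (T/G)·Σ L_i/J_i = (162.0/76.5×10⁹)·(1.21/3.49×10^-6 + 0.893/1.45×10^-6) = 2.038×10^-3 rad.

2.04 mrad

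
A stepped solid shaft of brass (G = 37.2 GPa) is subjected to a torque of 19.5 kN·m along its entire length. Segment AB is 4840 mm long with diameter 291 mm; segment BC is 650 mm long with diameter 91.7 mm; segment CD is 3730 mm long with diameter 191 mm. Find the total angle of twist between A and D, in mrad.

J_AB = π(0.291)⁴/32 = 7.04×10^-4 m⁴; J_BC = π(0.0917)⁴/32 = 6.94×10^-6 m⁴; J_CD = π(0.191)⁴/32 = 1.31×10^-4 m⁴.
θ = (T/G)·Σ L_i/J_i = (19500/37.2×10⁹)·(4.84/7.04×10^-4 + 0.650/6.94×10^-6 + 3.73/1.31×10^-4) = 0.06765 rad.

67.7 mrad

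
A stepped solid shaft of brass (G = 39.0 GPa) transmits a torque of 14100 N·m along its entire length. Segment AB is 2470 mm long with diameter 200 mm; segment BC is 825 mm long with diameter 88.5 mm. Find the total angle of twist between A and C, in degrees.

3.16°

J_AB = π(0.200)⁴/32 = 1.57×10^-4 m⁴; J_BC = π(0.0885)⁴/32 = 6.02×10^-6 m⁴.
θ = (T/G)·Σ L_i/J_i = (14100/39.0×10⁹)·(2.47/1.57×10^-4 + 0.825/6.02×10^-6) = 0.05521 rad.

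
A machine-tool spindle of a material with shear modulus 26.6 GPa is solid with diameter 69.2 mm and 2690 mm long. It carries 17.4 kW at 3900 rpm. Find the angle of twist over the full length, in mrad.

1.91 mrad

ω = 2π·3900/60 = 408.4 rad/s, so T = P/ω = 17.4×10³ / 408.4 = 42.60 N·m.
J = πd⁴/32 = π(0.0692)⁴/32 = 2.251×10^-6 m⁴.
θ = T·L/(G·J) = 42.60 × 2.69 / (26.6×10⁹ × 2.251×10^-6) = 1.914×10^-3 rad.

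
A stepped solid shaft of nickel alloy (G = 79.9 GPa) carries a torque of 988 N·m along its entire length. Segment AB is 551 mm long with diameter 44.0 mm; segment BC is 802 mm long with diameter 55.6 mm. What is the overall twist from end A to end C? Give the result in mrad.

29.1 mrad

J_AB = π(0.0440)⁴/32 = 3.68×10^-7 m⁴; J_BC = π(0.0556)⁴/32 = 9.38×10^-7 m⁴.
θ = (T/G)·Σ L_i/J_i = (988.0/79.9×10⁹)·(0.551/3.68×10^-7 + 0.802/9.38×10^-7) = 0.02909 rad.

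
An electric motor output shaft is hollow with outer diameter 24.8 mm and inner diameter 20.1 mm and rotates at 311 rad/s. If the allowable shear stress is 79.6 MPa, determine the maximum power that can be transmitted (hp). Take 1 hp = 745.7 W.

J = π(d_o⁴ − d_i⁴)/32 = π(0.0248⁴ − 0.0201⁴)/32 = 2.111×10^-8 m⁴.
T_max = τ_allow·J/r = 7.96×10^7 × 2.111×10^-8 / 0.0124 = 135.5 N·m.
ω = 311 rad/s, so P_max = T_max·ω = 4.215×10^4 W.

56.5 hp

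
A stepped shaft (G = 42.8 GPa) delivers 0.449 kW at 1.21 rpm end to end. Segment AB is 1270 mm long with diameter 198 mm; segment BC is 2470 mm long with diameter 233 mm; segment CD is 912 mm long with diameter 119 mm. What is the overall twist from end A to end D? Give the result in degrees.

ω = 2π·1.21/60 = 0.1267 rad/s, so T = P/ω = 0.449×10³ / 0.1267 = 3543 N·m.
J_AB = π(0.198)⁴/32 = 1.51×10^-4 m⁴; J_BC = π(0.233)⁴/32 = 2.89×10^-4 m⁴; J_CD = π(0.119)⁴/32 = 1.97×10^-5 m⁴.
θ = (T/G)·Σ L_i/J_i = (3543/42.8×10⁹)·(1.27/1.51×10^-4 + 2.47/2.89×10^-4 + 0.912/1.97×10^-5) = 5.239×10^-3 rad.

0.300°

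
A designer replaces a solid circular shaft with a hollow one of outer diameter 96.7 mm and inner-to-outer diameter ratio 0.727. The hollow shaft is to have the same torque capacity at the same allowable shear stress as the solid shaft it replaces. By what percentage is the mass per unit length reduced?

Equal τ_max and T ⇒ the solid shaft needs d_s³ = d_o³(1−k⁴), so d_s = 96.7·(1−0.727⁴)^(1/3) = 86.70 mm.
Area ratio A_h/A_s = d_o²(1−k²)/d_s² = (1−k²)/(1−k⁴)^(2/3) = 0.5865.
Mass saving = 1 − 0.5865 = 41.3 %.

41.3 %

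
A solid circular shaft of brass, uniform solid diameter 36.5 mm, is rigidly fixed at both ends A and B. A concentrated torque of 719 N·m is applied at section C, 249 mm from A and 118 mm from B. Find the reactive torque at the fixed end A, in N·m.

231 N·m

With uniform GJ and both ends fixed, compatibility θ_AC = θ_CB gives T_A·a = T_B·b, together with T_A + T_B = T₀.
T_A = T₀·b/(a+b) = 719.0·118/367.0 = 231.2 N·m; T_B = 487.8 N·m.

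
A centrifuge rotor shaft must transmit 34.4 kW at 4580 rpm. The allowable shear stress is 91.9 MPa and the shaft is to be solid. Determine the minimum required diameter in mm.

15.8 mm

ω = 2π·4580/60 = 479.6 rad/s, so T = P/ω = 34.4×10³ / 479.6 = 71.72 N·m.
For a solid shaft τ_max = 16T/(πd³), so d = (16T/(π τ_allow))^(1/3) = (16·71.72/(π·9.19×10^7))^(1/3) = 0.01584 m.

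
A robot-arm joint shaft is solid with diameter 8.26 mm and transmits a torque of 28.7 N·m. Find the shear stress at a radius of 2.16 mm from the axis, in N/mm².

J = πd⁴/32 = π(0.00826)⁴/32 = 4.570×10^-10 m⁴.
Shear stress varies linearly with radius: τ = T·r/J = 28.70 × 0.00216 / 4.570×10^-10 = 1.356×10^8 Pa.

136 N/mm²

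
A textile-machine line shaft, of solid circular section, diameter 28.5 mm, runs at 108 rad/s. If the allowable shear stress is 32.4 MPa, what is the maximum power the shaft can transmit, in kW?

15.9 kW

J = πd⁴/32 = π(0.0285)⁴/32 = 6.477×10^-8 m⁴.
T_max = τ_allow·J/r = 3.24×10^7 × 6.477×10^-8 / 0.0143 = 147.3 N·m.
ω = 108 rad/s, so P_max = T_max·ω = 1.590×10^4 W.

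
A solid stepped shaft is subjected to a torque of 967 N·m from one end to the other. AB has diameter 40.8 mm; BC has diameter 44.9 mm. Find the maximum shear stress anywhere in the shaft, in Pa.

7.25e7 Pa

Under the same torque, τ_max = 16T/(πd³) is largest where d is smallest — segment AB (d = 40.8 mm).
τ_max = 16·967.0/(π·(0.0408)³) = 7.251×10^7 Pa.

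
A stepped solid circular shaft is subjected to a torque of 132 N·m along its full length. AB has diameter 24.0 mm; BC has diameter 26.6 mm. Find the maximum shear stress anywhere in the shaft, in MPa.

48.6 MPa

Under the same torque, τ_max = 16T/(πd³) is largest where d is smallest — segment AB (d = 24.0 mm).
τ_max = 16·132.0/(π·(0.0240)³) = 4.863×10^7 Pa.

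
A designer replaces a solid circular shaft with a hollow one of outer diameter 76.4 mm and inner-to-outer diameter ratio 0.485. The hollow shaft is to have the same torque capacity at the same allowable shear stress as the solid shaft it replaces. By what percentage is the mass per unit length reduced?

Equal τ_max and T ⇒ the solid shaft needs d_s³ = d_o³(1−k⁴), so d_s = 76.4·(1−0.485⁴)^(1/3) = 74.96 mm.
Area ratio A_h/A_s = d_o²(1−k²)/d_s² = (1−k²)/(1−k⁴)^(2/3) = 0.7944.
Mass saving = 1 − 0.7944 = 20.6 %.

20.6 %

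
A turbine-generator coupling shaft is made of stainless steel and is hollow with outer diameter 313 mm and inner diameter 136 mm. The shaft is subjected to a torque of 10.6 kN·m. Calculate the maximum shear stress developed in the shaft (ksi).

J = π(d_o⁴ − d_i⁴)/32 = π(0.313⁴ − 0.136⁴)/32 = 9.087×10^-4 m⁴.
τ_max = T·r/J = 10600 × 0.157 / 9.087×10^-4 = 1.826×10^6 Pa.

0.265 ksi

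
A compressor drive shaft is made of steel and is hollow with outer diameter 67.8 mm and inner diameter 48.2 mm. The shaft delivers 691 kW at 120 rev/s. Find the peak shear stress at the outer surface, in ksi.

ω = 2π·120 = 754.0 rad/s, so T = P/ω = 691×10³ / 754.0 = 916.5 N·m.
J = π(d_o⁴ − d_i⁴)/32 = π(0.0678⁴ − 0.0482⁴)/32 = 1.545×10^-6 m⁴.
τ_max = T·r/J = 916.5 × 0.0339 / 1.545×10^-6 = 2.011×10^7 Pa.

2.92 ksi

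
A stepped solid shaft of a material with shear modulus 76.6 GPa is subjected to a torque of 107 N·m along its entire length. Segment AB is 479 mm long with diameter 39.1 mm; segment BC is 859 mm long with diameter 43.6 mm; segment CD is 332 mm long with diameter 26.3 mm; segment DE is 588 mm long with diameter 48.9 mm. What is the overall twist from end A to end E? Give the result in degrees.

1.01°

J_AB = π(0.0391)⁴/32 = 2.29×10^-7 m⁴; J_BC = π(0.0436)⁴/32 = 3.55×10^-7 m⁴; J_CD = π(0.0263)⁴/32 = 4.70×10^-8 m⁴; J_DE = π(0.0489)⁴/32 = 5.61×10^-7 m⁴.
θ = (T/G)·Σ L_i/J_i = (107.0/76.6×10⁹)·(0.479/2.29×10^-7 + 0.859/3.55×10^-7 + 0.332/4.70×10^-8 + 0.588/5.61×10^-7) = 0.01763 rad.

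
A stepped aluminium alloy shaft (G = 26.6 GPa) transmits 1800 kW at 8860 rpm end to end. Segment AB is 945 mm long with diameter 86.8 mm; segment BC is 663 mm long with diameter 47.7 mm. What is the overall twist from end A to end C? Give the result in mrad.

108 mrad

ω = 2π·8860/60 = 927.8 rad/s, so T = P/ω = 1800×10³ / 927.8 = 1940 N·m.
J_AB = π(0.0868)⁴/32 = 5.57×10^-6 m⁴; J_BC = π(0.0477)⁴/32 = 5.08×10^-7 m⁴.
θ = (T/G)·Σ L_i/J_i = (1940/26.6×10⁹)·(0.945/5.57×10^-6 + 0.663/5.08×10^-7) = 0.1075 rad.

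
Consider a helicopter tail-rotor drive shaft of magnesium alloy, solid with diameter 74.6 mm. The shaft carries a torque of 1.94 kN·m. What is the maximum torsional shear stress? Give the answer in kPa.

J = πd⁴/32 = π(0.0746)⁴/32 = 3.041×10^-6 m⁴.
τ_max = T·r/J = 1940 × 0.0373 / 3.041×10^-6 = 2.380×10^7 Pa.

23800 kPa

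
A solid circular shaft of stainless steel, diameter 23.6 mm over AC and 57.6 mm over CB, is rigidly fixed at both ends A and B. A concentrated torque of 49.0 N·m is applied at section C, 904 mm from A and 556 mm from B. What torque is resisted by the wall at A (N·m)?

0.835 N·m

Compatibility: T_A·a/J_AC = T_B·b/J_CB with T_A + T_B = T₀.
J_AC = 3.05×10^-8 m⁴, J_CB = 1.08×10^-6 m⁴, so T_A = T₀·(J_AC/a)/((J_AC/a)+(J_CB/b)) = 0.8348 N·m, T_B = 48.17 N·m.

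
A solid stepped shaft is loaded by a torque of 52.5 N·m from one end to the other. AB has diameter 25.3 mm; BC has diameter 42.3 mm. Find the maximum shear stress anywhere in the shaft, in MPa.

Under the same torque, τ_max = 16T/(πd³) is largest where d is smallest — segment AB (d = 25.3 mm).
τ_max = 16·52.50/(π·(0.0253)³) = 1.651×10^7 Pa.

16.5 MPa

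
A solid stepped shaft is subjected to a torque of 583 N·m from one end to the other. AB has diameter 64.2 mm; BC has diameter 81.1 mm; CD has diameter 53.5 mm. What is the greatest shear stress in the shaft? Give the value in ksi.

Under the same torque, τ_max = 16T/(πd³) is largest where d is smallest — segment CD (d = 53.5 mm).
τ_max = 16·583.0/(π·(0.0535)³) = 1.939×10^7 Pa.

2.81 ksi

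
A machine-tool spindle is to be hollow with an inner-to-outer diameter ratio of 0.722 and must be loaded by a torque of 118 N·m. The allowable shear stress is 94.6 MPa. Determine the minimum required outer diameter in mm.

For a hollow shaft with d_i/d_o = 0.722: τ_max = 16T/(π d_o³ (1−k⁴)), so d_o = [16T/(π τ_allow (1−k⁴))]^(1/3) = [16·118.0/(π·9.46×10^7·0.7283)]^(1/3) = 0.02059 m.

20.6 mm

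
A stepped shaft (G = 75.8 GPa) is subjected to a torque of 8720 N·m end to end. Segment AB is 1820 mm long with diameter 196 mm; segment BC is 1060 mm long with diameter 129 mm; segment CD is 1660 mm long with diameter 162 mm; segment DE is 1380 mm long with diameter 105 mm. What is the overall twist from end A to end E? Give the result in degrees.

1.26°

J_AB = π(0.196)⁴/32 = 1.45×10^-4 m⁴; J_BC = π(0.129)⁴/32 = 2.72×10^-5 m⁴; J_CD = π(0.162)⁴/32 = 6.76×10^-5 m⁴; J_DE = π(0.105)⁴/32 = 1.19×10^-5 m⁴.
θ = (T/G)·Σ L_i/J_i = (8720/75.8×10⁹)·(1.82/1.45×10^-4 + 1.06/2.72×10^-5 + 1.66/6.76×10^-5 + 1.38/1.19×10^-5) = 0.02206 rad.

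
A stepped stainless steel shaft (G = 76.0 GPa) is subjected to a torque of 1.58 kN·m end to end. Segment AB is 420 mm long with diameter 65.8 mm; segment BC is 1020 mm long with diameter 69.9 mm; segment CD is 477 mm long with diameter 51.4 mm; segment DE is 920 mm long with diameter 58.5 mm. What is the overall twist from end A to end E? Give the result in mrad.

J_AB = π(0.0658)⁴/32 = 1.84×10^-6 m⁴; J_BC = π(0.0699)⁴/32 = 2.34×10^-6 m⁴; J_CD = π(0.0514)⁴/32 = 6.85×10^-7 m⁴; J_DE = π(0.0585)⁴/32 = 1.15×10^-6 m⁴.
θ = (T/G)·Σ L_i/J_i = (1580/76.0×10⁹)·(0.420/1.84×10^-6 + 1.02/2.34×10^-6 + 0.477/6.85×10^-7 + 0.920/1.15×10^-6) = 0.04490 rad.

44.9 mrad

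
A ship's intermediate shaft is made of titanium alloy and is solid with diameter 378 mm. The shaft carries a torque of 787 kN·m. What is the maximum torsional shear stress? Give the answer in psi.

J = πd⁴/32 = π(0.378)⁴/32 = 2.004×10^-3 m⁴.
τ_max = T·r/J = 787000 × 0.189 / 2.004×10^-3 = 7.421×10^7 Pa.

10800 psi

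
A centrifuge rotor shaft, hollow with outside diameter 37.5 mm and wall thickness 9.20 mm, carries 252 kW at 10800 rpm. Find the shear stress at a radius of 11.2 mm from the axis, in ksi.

2.00 ksi

ω = 2π·10800/60 = 1131 rad/s, so T = P/ω = 252×10³ / 1131 = 222.8 N·m.
J = π(d_o⁴ − d_i⁴)/32 = π(0.0375⁴ − 0.0191⁴)/32 = 1.811×10^-7 m⁴.
Shear stress varies linearly with radius: τ = T·r/J = 222.8 × 0.0112 / 1.811×10^-7 = 1.378×10^7 Pa.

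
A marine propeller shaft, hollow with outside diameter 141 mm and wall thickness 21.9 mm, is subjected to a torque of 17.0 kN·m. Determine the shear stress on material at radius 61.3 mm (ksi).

5.03 ksi

J = π(d_o⁴ − d_i⁴)/32 = π(0.141⁴ − 0.0972⁴)/32 = 3.004×10^-5 m⁴.
Shear stress varies linearly with radius: τ = T·r/J = 17000 × 0.0613 / 3.004×10^-5 = 3.469×10^7 Pa.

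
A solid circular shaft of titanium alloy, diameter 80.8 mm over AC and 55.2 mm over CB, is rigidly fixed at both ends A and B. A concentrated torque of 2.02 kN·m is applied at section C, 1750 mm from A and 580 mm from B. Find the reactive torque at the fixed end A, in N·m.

Compatibility: T_A·a/J_AC = T_B·b/J_CB with T_A + T_B = T₀.
J_AC = 4.18×10^-6 m⁴, J_CB = 9.11×10^-7 m⁴, so T_A = T₀·(J_AC/a)/((J_AC/a)+(J_CB/b)) = 1219 N·m, T_B = 801.1 N·m.

1220 N·m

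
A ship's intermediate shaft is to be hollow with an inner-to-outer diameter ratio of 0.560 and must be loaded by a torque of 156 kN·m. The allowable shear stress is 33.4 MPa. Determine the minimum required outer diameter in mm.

298 mm

For a hollow shaft with d_i/d_o = 0.560: τ_max = 16T/(π d_o³ (1−k⁴)), so d_o = [16T/(π τ_allow (1−k⁴))]^(1/3) = [16·156000/(π·3.34×10^7·0.9017)]^(1/3) = 0.2977 m.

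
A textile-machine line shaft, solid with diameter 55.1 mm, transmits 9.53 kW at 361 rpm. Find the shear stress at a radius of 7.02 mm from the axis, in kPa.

1960 kPa

ω = 2π·361/60 = 37.80 rad/s, so T = P/ω = 9.53×10³ / 37.80 = 252.1 N·m.
J = πd⁴/32 = π(0.0551)⁴/32 = 9.049×10^-7 m⁴.
Shear stress varies linearly with radius: τ = T·r/J = 252.1 × 0.00702 / 9.049×10^-7 = 1.956×10^6 Pa.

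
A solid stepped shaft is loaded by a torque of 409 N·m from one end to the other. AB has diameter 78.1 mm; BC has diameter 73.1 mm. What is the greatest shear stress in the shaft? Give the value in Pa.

5.33e6 Pa

Under the same torque, τ_max = 16T/(πd³) is largest where d is smallest — segment BC (d = 73.1 mm).
τ_max = 16·409.0/(π·(0.0731)³) = 5.333×10^6 Pa.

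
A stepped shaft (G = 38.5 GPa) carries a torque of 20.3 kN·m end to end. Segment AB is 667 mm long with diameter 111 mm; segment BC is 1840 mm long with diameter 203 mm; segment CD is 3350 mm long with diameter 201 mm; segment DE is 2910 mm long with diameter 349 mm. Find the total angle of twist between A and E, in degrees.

J_AB = π(0.111)⁴/32 = 1.49×10^-5 m⁴; J_BC = π(0.203)⁴/32 = 1.67×10^-4 m⁴; J_CD = π(0.201)⁴/32 = 1.60×10^-4 m⁴; J_DE = π(0.349)⁴/32 = 1.46×10^-3 m⁴.
θ = (T/G)·Σ L_i/J_i = (20300/38.5×10⁹)·(0.667/1.49×10^-5 + 1.84/1.67×10^-4 + 3.35/1.60×10^-4 + 2.91/1.46×10^-3) = 0.04149 rad.

2.38°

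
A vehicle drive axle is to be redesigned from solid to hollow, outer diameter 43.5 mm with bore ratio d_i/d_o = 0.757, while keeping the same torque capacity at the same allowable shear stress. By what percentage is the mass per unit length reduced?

Equal τ_max and T ⇒ the solid shaft needs d_s³ = d_o³(1−k⁴), so d_s = 43.5·(1−0.757⁴)^(1/3) = 38.09 mm.
Area ratio A_h/A_s = d_o²(1−k²)/d_s² = (1−k²)/(1−k⁴)^(2/3) = 0.5567.
Mass saving = 1 − 0.5567 = 44.3 %.

44.3 %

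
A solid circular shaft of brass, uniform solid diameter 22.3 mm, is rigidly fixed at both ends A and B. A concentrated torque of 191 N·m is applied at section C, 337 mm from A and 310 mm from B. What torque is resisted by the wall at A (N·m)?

With uniform GJ and both ends fixed, compatibility θ_AC = θ_CB gives T_A·a = T_B·b, together with T_A + T_B = T₀.
T_A = T₀·b/(a+b) = 191.0·310/647.0 = 91.51 N·m; T_B = 99.49 N·m.

91.5 N·m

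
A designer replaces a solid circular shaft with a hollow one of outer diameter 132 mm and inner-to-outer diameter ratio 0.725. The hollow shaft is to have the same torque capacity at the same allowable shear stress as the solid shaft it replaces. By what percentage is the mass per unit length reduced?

Equal τ_max and T ⇒ the solid shaft needs d_s³ = d_o³(1−k⁴), so d_s = 132·(1−0.725⁴)^(1/3) = 118.5 mm.
Area ratio A_h/A_s = d_o²(1−k²)/d_s² = (1−k²)/(1−k⁴)^(2/3) = 0.5885.
Mass saving = 1 − 0.5885 = 41.2 %.

41.2 %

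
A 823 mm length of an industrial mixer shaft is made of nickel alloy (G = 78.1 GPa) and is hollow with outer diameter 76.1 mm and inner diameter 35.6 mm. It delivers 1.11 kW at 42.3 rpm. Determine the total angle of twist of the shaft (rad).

ω = 2π·42.3/60 = 4.430 rad/s, so T = P/ω = 1.11×10³ / 4.430 = 250.6 N·m.
J = π(d_o⁴ − d_i⁴)/32 = π(0.0761⁴ − 0.0356⁴)/32 = 3.135×10^-6 m⁴.
θ = T·L/(G·J) = 250.6 × 0.823 / (78.1×10⁹ × 3.135×10^-6) = 8.423×10^-4 rad.

8.42e-4 rad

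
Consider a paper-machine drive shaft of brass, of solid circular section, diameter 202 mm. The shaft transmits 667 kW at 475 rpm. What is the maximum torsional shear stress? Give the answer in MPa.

8.29 MPa

ω = 2π·475/60 = 49.74 rad/s, so T = P/ω = 667×10³ / 49.74 = 13410 N·m.
J = πd⁴/32 = π(0.202)⁴/32 = 1.635×10^-4 m⁴.
τ_max = T·r/J = 13410 × 0.101 / 1.635×10^-4 = 8.286×10^6 Pa.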